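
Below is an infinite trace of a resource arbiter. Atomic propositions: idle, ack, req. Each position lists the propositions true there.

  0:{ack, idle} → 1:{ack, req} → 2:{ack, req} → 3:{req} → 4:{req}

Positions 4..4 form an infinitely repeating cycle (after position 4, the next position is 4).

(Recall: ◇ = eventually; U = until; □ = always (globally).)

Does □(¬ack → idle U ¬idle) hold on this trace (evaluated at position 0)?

Holds

¬ack → idle U ¬idle holds at every position 0..4, and those are all positions ever visited, so □(¬ack → idle U ¬idle) holds.
Positions where ¬ack holds: 3, 4.
Check idle U ¬idle at each: 3→ok, 4→ok.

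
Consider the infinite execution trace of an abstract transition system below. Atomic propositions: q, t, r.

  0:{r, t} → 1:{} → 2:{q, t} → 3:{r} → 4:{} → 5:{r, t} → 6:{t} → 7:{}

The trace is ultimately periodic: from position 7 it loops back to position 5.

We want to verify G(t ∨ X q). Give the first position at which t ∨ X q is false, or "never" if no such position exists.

3

Check t ∨ X q at each position in order: 0 ✓, 1 ✓, 2 ✓.
At position 3 the labels are {r} and the next position 4 has {}, so t ∨ X q is false there. This is the first violation.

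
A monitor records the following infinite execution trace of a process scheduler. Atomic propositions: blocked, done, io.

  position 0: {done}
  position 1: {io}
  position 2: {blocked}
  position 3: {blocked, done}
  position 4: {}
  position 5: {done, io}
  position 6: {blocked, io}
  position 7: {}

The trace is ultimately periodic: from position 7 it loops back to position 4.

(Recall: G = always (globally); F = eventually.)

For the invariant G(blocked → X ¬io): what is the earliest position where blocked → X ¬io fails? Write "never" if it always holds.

never

blocked → X ¬io holds at every position 0..7, and those are all the positions the trace ever visits, so the invariant G(blocked → X ¬io) is never violated.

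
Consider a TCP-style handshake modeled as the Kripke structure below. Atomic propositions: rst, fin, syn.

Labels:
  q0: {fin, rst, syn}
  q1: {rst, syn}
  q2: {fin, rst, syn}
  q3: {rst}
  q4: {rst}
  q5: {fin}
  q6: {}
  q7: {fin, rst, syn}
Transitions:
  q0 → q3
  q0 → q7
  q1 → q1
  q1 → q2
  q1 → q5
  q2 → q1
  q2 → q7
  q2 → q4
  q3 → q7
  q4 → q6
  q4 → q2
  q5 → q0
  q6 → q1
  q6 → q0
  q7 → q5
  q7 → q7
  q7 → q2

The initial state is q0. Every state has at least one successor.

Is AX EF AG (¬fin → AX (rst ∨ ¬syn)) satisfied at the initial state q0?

Yes

States satisfying EF AG (¬fin → AX (rst ∨ ¬syn)): {q0, q1, q2, q3, q4, q5, q6, q7}.
States satisfying AX EF AG (¬fin → AX (rst ∨ ¬syn)): {q0, q1, q2, q3, q4, q5, q6, q7}.
q0 ∈ Sat(AX EF AG (¬fin → AX (rst ∨ ¬syn))).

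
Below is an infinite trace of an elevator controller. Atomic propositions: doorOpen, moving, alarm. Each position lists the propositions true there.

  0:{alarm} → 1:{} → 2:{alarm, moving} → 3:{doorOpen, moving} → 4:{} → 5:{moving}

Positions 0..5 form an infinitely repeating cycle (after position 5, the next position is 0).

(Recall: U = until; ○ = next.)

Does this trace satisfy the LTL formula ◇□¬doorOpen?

No

□¬doorOpen is false at every position 0..5, so it never becomes true and ◇□¬doorOpen fails.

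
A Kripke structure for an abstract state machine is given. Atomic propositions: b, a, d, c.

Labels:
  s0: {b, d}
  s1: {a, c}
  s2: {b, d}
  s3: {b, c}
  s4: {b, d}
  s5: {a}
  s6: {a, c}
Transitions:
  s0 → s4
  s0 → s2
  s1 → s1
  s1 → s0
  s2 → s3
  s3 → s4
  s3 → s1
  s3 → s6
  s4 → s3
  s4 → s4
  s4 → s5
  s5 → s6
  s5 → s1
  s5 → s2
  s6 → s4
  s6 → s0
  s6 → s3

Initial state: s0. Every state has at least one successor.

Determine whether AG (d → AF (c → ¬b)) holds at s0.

States satisfying d → AF (c → ¬b): {s0, s1, s2, s3, s4, s5, s6}.
States satisfying AG (d → AF (c → ¬b)): {s0, s1, s2, s3, s4, s5, s6}.
Every state reachable from s0 satisfies d → AF (c → ¬b).
s0 ∈ Sat(AG (d → AF (c → ¬b))).

Holds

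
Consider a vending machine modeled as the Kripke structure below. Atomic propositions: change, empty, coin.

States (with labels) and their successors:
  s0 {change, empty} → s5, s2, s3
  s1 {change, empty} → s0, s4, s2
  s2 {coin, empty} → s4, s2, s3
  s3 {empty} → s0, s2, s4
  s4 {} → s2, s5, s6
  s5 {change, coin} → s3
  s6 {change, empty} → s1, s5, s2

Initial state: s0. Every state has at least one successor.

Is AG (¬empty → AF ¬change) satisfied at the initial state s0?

Satisfied

States satisfying ¬empty → AF ¬change: {s0, s1, s2, s3, s4, s5, s6}.
States satisfying AG (¬empty → AF ¬change): {s0, s1, s2, s3, s4, s5, s6}.
Every state reachable from s0 satisfies ¬empty → AF ¬change.
s0 ∈ Sat(AG (¬empty → AF ¬change)).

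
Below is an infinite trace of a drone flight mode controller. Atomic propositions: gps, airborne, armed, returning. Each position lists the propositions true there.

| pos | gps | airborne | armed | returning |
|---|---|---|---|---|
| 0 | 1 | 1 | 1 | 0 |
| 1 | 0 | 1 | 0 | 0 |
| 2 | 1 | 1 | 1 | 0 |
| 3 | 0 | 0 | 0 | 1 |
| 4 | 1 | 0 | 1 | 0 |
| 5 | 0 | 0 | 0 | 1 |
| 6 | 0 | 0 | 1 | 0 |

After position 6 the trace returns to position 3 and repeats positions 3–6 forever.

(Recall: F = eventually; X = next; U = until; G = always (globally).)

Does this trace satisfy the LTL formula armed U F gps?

Satisfied

Walking from position 0: F gps first holds at position 0, and armed holds at every earlier position along the way, so armed U F gps holds.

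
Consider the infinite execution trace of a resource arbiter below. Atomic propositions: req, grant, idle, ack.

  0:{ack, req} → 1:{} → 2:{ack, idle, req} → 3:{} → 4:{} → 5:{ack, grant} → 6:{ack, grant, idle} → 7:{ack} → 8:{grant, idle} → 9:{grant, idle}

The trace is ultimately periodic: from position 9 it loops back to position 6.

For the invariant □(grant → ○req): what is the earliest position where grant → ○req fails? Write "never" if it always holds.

5

Check grant → ○req at each position in order: 0 ✓, 1 ✓, 2 ✓, 3 ✓, 4 ✓.
At position 5 the labels are {ack, grant} and the next position 6 has {ack, grant, idle}, so grant → ○req is false there. This is the first violation.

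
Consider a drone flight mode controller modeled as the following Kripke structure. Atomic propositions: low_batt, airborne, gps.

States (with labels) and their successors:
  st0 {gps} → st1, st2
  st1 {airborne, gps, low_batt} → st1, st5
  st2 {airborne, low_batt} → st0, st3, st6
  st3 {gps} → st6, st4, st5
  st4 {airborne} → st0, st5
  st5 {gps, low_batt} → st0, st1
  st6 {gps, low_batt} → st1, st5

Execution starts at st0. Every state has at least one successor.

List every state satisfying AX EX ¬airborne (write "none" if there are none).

{st0, st1, st3, st6}

States satisfying EX ¬airborne: {st1, st2, st3, st4, st5, st6}.
States satisfying AX EX ¬airborne: {st0, st1, st3, st6}.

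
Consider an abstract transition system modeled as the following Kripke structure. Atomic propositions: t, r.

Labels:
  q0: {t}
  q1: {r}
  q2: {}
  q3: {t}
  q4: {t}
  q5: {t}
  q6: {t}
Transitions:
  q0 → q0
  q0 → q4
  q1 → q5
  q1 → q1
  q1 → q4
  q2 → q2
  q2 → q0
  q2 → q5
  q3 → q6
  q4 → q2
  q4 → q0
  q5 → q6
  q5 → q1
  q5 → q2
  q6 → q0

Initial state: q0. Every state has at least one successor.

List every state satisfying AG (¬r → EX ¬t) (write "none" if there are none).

none

States satisfying ¬r → EX ¬t: {q1, q2, q4, q5}.
States satisfying AG (¬r → EX ¬t): ∅.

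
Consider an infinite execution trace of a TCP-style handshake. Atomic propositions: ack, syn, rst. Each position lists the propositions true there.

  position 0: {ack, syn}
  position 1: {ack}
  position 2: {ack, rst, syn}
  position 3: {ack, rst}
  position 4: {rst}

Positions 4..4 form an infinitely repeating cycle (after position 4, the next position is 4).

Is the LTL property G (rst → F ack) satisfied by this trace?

Violated

rst → F ack must hold at every position from 0 onward. It fails at position 4, so G (rst → F ack) is false.
Positions where rst holds: 2, 3, 4.
Check F ack at each: 2→ok, 3→ok, 4→fails.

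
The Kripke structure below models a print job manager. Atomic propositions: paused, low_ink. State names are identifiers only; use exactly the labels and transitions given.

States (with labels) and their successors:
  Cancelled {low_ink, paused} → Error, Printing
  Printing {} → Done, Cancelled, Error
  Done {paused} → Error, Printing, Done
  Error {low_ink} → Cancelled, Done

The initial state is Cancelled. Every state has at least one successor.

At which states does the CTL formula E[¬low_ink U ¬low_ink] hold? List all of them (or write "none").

States satisfying ¬low_ink: {Printing, Done}.
States satisfying E[¬low_ink U ¬low_ink]: {Printing, Done}.

{Printing, Done}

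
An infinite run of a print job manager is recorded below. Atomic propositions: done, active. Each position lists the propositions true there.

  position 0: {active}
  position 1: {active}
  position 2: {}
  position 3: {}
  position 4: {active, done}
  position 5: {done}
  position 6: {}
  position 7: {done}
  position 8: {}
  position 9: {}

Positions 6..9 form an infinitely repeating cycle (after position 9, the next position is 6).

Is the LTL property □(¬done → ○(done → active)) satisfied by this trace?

¬done → ○(done → active) must hold at every position from 0 onward. It fails at position 6, so □(¬done → ○(done → active)) is false.
Positions where ¬done holds: 0, 1, 2, 3, 6, 8, 9.
Check ○(done → active) at each: 0→ok, 1→ok, 2→ok, 3→ok, 6→fails, 8→ok, 9→ok.

Violated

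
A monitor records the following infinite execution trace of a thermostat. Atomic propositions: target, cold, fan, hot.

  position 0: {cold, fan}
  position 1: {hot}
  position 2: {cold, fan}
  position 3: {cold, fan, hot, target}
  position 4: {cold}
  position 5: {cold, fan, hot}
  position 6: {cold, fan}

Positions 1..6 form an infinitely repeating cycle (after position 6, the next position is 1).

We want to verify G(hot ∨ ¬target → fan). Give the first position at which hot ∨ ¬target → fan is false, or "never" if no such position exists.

1

Check hot ∨ ¬target → fan at each position in order: 0 ✓.
At position 1 the labels are {hot}, so hot ∨ ¬target → fan is false there. This is the first violation.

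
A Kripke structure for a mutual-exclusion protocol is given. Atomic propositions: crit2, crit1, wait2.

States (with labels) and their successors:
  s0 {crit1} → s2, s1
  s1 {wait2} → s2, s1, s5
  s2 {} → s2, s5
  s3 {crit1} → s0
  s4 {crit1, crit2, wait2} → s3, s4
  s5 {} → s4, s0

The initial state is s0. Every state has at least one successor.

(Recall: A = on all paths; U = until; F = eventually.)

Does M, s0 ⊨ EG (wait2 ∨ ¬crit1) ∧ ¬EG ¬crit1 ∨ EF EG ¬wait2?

Satisfied

States satisfying wait2 ∨ ¬crit1: {s1, s2, s4, s5}.
States satisfying EG (wait2 ∨ ¬crit1): {s1, s2, s4, s5}.
States satisfying ¬crit1: {s1, s2, s5}.
States satisfying EG ¬crit1: {s1, s2}.
States satisfying ¬EG ¬crit1: {s0, s3, s4, s5}.
States satisfying EG (wait2 ∨ ¬crit1) ∧ ¬EG ¬crit1: {s4, s5}.
States satisfying EG ¬wait2: {s0, s2, s3, s5}.
States satisfying EF EG ¬wait2: {s0, s1, s2, s3, s4, s5}.
States satisfying EG (wait2 ∨ ¬crit1) ∧ ¬EG ¬crit1 ∨ EF EG ¬wait2: {s0, s1, s2, s3, s4, s5}.
s0 ∈ Sat(EG (wait2 ∨ ¬crit1) ∧ ¬EG ¬crit1 ∨ EF EG ¬wait2).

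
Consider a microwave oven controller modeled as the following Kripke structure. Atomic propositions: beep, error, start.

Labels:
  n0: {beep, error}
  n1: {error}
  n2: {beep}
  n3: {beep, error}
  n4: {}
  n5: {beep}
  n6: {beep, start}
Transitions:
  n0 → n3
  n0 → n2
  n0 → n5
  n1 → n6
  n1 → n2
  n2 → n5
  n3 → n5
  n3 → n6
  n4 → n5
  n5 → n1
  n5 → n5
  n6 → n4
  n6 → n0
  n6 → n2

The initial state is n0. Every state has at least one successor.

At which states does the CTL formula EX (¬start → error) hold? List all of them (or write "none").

{n0, n1, n3, n5, n6}

States satisfying ¬start → error: {n0, n1, n3, n6}.
States satisfying EX (¬start → error): {n0, n1, n3, n5, n6}.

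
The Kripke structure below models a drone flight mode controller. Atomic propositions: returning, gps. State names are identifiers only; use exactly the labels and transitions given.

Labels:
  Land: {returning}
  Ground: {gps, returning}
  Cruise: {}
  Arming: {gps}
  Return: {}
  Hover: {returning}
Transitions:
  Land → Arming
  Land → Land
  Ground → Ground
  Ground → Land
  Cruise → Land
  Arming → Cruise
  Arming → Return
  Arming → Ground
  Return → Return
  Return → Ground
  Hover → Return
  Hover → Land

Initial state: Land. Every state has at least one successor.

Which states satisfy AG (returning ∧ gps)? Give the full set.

none

States satisfying returning ∧ gps: {Ground}.
States satisfying AG (returning ∧ gps): ∅.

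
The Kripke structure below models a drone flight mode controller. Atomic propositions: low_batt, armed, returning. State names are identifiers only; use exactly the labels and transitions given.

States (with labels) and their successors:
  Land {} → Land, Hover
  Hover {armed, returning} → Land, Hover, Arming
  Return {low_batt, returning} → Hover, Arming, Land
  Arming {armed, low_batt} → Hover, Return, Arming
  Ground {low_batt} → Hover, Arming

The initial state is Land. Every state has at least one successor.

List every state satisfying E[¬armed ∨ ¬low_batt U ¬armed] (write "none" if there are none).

{Land, Hover, Return, Ground}

States satisfying ¬armed ∨ ¬low_batt: {Land, Hover, Return, Ground}.
States satisfying ¬armed: {Land, Return, Ground}.
States satisfying E[¬armed ∨ ¬low_batt U ¬armed]: {Land, Hover, Return, Ground}.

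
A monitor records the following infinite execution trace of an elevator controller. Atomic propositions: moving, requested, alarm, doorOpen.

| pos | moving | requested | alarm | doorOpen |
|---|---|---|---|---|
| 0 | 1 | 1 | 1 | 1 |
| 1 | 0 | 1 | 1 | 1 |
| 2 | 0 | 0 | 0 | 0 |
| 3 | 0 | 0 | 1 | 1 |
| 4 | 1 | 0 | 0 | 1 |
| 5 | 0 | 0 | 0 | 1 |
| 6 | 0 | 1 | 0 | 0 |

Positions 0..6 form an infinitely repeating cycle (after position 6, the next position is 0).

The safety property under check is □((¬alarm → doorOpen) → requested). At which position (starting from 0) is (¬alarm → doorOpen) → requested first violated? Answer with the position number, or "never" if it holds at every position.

3

Check (¬alarm → doorOpen) → requested at each position in order: 0 ✓, 1 ✓, 2 ✓.
At position 3 the labels are {alarm, doorOpen}, so (¬alarm → doorOpen) → requested is false there. This is the first violation.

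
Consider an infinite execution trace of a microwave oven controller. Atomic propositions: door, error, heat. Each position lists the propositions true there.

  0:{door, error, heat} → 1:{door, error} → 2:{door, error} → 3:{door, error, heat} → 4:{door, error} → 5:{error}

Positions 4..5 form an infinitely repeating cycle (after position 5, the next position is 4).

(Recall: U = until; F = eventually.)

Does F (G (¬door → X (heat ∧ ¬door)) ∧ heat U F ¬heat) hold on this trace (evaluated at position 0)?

No

G (¬door → X (heat ∧ ¬door)) ∧ heat U F ¬heat is false at every position 0..5, so it never becomes true and F (G (¬door → X (heat ∧ ¬door)) ∧ heat U F ¬heat) fails.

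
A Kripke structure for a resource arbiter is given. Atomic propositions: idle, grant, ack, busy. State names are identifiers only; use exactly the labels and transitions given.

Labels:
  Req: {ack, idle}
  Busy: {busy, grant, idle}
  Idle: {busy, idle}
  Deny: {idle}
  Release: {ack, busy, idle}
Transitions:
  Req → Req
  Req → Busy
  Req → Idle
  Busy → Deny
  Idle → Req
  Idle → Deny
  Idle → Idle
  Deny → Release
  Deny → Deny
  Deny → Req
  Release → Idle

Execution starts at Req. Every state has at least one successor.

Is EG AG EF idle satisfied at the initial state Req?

States satisfying AG EF idle: {Req, Busy, Idle, Deny, Release}.
States satisfying EG AG EF idle: {Req, Busy, Idle, Deny, Release}.
Req ∈ Sat(EG AG EF idle).

Holds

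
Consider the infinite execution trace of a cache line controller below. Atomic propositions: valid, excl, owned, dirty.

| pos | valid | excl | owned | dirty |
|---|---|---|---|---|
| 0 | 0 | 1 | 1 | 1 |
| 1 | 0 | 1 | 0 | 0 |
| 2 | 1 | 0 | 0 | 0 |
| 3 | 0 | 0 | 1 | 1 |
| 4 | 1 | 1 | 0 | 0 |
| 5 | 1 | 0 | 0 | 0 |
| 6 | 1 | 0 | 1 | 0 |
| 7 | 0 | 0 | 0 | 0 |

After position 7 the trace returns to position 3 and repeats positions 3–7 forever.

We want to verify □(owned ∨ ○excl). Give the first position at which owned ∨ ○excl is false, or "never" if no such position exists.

1

Check owned ∨ ○excl at each position in order: 0 ✓.
At position 1 the labels are {excl} and the next position 2 has {valid}, so owned ∨ ○excl is false there. This is the first violation.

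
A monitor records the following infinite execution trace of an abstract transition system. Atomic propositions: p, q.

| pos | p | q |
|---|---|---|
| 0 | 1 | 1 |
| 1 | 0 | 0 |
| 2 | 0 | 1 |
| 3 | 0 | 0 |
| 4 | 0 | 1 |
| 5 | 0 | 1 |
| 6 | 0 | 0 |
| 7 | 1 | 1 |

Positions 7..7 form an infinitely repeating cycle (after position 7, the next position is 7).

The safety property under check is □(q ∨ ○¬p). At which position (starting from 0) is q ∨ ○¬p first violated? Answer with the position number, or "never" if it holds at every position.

6

Check q ∨ ○¬p at each position in order: 0 ✓, 1 ✓, 2 ✓, 3 ✓, 4 ✓, 5 ✓.
At position 6 the labels are {} and the next position 7 has {p, q}, so q ∨ ○¬p is false there. This is the first violation.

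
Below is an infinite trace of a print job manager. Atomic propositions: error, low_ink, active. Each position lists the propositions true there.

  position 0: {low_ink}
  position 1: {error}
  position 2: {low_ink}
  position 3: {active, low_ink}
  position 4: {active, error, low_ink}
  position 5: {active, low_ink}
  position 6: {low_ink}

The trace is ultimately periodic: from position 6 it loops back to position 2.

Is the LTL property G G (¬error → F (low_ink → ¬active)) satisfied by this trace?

Satisfied

G (¬error → F (low_ink → ¬active)) holds at every position 0..6, and those are all positions ever visited, so G G (¬error → F (low_ink → ¬active)) holds.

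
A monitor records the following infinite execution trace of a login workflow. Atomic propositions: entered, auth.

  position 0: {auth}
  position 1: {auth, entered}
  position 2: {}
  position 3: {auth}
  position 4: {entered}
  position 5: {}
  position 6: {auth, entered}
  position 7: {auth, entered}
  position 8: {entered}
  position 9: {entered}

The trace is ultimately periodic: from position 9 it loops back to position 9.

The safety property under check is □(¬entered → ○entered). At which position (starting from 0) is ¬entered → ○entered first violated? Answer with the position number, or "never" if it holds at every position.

Check ¬entered → ○entered at each position in order: 0 ✓, 1 ✓.
At position 2 the labels are {} and the next position 3 has {auth}, so ¬entered → ○entered is false there. This is the first violation.

2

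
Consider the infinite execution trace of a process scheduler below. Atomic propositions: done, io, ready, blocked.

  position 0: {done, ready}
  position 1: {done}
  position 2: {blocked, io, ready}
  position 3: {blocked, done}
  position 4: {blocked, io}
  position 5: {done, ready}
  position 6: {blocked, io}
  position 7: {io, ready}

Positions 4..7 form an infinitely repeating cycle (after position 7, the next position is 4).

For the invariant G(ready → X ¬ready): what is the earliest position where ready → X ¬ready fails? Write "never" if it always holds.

never

ready → X ¬ready holds at every position 0..7, and those are all the positions the trace ever visits, so the invariant G(ready → X ¬ready) is never violated.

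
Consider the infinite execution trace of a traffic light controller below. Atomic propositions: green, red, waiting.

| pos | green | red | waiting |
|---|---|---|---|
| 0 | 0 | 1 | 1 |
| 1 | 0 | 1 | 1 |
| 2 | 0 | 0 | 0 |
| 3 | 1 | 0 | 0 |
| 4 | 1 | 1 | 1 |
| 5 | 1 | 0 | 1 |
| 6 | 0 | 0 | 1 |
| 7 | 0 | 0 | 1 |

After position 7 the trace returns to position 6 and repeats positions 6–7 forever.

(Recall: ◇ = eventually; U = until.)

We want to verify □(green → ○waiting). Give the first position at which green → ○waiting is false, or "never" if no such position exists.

never

green → ○waiting holds at every position 0..7, and those are all the positions the trace ever visits, so the invariant □(green → ○waiting) is never violated.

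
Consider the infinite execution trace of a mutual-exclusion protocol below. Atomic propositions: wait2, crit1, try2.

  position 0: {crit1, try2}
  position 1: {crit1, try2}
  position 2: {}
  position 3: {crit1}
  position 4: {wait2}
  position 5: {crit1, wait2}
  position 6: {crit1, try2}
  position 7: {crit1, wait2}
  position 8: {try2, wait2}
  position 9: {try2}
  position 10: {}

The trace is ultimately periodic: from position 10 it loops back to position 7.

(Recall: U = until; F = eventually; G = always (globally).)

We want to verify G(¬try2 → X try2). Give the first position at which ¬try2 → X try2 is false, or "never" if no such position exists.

Check ¬try2 → X try2 at each position in order: 0 ✓, 1 ✓.
At position 2 the labels are {} and the next position 3 has {crit1}, so ¬try2 → X try2 is false there. This is the first violation.

2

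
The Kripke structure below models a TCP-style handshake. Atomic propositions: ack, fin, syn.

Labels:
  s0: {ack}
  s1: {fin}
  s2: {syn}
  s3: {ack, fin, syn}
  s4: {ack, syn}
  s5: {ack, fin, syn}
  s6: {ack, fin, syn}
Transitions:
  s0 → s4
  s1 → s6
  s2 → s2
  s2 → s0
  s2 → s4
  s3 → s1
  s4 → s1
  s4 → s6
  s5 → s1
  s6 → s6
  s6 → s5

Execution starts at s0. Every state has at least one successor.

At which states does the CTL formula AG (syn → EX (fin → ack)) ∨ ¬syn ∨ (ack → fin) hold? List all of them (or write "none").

{s0, s1, s2, s3, s5, s6}

States satisfying syn → EX (fin → ack): {s0, s1, s2, s4, s6}.
States satisfying AG (syn → EX (fin → ack)): ∅.
States satisfying ¬syn: {s0, s1}.
States satisfying ack → fin: {s1, s2, s3, s5, s6}.
States satisfying ¬syn ∨ (ack → fin): {s0, s1, s2, s3, s5, s6}.
States satisfying AG (syn → EX (fin → ack)) ∨ ¬syn ∨ (ack → fin): {s0, s1, s2, s3, s5, s6}.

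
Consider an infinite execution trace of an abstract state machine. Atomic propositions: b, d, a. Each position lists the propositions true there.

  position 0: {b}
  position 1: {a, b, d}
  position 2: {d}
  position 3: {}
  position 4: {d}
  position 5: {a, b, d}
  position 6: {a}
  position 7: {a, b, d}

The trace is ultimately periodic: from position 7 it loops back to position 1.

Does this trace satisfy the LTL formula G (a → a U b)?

Yes

a → a U b holds at every position 0..7, and those are all positions ever visited, so G (a → a U b) holds.
Positions where a holds: 1, 5, 6, 7.
Check a U b at each: 1→ok, 5→ok, 6→ok, 7→ok.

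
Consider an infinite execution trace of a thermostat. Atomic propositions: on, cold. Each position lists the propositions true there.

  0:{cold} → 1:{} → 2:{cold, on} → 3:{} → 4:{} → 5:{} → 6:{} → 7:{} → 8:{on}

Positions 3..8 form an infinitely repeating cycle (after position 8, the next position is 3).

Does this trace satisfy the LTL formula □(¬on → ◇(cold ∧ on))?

¬on → ◇(cold ∧ on) must hold at every position from 0 onward. It fails at position 3, so □(¬on → ◇(cold ∧ on)) is false.
Positions where ¬on holds: 0, 1, 3, 4, 5, 6, 7.
Check ◇(cold ∧ on) at each: 0→ok, 1→ok, 3→fails, 4→fails, 5→fails, 6→fails, 7→fails.

No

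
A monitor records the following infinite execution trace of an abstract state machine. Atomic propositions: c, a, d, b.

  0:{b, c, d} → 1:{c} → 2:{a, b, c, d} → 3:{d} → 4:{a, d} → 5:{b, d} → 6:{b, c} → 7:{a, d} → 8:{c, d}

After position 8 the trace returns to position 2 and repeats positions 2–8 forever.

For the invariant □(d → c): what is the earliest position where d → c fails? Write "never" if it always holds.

3

Check d → c at each position in order: 0 ✓, 1 ✓, 2 ✓.
At position 3 the labels are {d}, so d → c is false there. This is the first violation.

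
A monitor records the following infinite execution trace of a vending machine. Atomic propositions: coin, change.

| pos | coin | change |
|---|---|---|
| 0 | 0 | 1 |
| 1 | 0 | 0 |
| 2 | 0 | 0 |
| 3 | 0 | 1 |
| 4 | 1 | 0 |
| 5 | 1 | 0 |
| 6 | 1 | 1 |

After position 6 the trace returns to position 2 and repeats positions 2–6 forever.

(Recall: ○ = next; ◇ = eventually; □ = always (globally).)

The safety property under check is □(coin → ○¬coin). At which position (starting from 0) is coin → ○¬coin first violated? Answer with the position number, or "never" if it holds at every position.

4

Check coin → ○¬coin at each position in order: 0 ✓, 1 ✓, 2 ✓, 3 ✓.
At position 4 the labels are {coin} and the next position 5 has {coin}, so coin → ○¬coin is false there. This is the first violation.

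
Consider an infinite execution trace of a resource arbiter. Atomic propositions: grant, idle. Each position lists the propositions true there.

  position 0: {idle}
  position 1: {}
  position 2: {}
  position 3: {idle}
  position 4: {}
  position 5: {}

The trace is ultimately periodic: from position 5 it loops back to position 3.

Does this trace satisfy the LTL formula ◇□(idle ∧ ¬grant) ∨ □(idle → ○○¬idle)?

Yes

□(idle ∧ ¬grant) is false at every position 0..5, so it never becomes true and ◇□(idle ∧ ¬grant) fails.
idle → ○○¬idle holds at every position 0..5, and those are all positions ever visited, so □(idle → ○○¬idle) holds.
Positions where idle holds: 0, 3.
Check ○○¬idle at each: 0→ok, 3→ok.
At position 0: ◇□(idle ∧ ¬grant) is false; □(idle → ○○¬idle) is true; so ◇□(idle ∧ ¬grant) ∨ □(idle → ○○¬idle) is true.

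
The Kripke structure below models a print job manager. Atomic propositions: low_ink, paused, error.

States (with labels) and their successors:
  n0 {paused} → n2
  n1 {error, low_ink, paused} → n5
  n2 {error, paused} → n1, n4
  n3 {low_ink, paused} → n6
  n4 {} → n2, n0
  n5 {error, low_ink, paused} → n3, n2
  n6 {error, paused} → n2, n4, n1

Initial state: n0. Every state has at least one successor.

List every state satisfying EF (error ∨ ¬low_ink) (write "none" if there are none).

States satisfying error ∨ ¬low_ink: {n0, n1, n2, n4, n5, n6}.
States satisfying EF (error ∨ ¬low_ink): {n0, n1, n2, n3, n4, n5, n6}.

{n0, n1, n2, n3, n4, n5, n6}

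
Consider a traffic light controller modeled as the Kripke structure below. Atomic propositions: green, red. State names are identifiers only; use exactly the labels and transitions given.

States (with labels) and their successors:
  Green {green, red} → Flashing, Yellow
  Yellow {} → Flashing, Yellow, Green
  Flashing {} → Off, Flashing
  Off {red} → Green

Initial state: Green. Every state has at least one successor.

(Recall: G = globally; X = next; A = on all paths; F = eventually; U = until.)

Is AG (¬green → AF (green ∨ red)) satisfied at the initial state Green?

Does not hold

States satisfying ¬green → AF (green ∨ red): {Green, Off}.
States satisfying AG (¬green → AF (green ∨ red)): ∅.
Flashing is reachable from Green and violates ¬green → AF (green ∨ red), so AG fails at Green.
Green ∉ Sat(AG (¬green → AF (green ∨ red))).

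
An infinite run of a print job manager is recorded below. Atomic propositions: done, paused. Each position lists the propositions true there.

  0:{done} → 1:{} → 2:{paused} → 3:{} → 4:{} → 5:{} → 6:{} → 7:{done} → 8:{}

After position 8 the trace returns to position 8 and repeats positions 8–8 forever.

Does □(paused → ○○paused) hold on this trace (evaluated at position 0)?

paused → ○○paused must hold at every position from 0 onward. It fails at position 2, so □(paused → ○○paused) is false.
Positions where paused holds: 2.
Check ○○paused at each: 2→fails.

Does not hold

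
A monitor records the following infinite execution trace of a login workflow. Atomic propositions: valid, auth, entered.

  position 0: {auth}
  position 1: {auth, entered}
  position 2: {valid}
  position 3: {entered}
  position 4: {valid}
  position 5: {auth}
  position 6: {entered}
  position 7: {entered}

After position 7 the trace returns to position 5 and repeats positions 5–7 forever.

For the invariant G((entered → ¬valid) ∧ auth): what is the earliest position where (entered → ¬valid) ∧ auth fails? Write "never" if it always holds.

Check (entered → ¬valid) ∧ auth at each position in order: 0 ✓, 1 ✓.
At position 2 the labels are {valid}, so (entered → ¬valid) ∧ auth is false there. This is the first violation.

2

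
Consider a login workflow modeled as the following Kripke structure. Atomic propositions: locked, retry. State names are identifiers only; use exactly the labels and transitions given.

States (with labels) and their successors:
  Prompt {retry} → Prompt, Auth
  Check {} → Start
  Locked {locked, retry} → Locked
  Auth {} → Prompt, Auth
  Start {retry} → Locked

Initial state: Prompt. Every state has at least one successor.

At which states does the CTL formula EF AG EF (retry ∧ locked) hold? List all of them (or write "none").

{Check, Locked, Start}

States satisfying AG EF (retry ∧ locked): {Check, Locked, Start}.
States satisfying EF AG EF (retry ∧ locked): {Check, Locked, Start}.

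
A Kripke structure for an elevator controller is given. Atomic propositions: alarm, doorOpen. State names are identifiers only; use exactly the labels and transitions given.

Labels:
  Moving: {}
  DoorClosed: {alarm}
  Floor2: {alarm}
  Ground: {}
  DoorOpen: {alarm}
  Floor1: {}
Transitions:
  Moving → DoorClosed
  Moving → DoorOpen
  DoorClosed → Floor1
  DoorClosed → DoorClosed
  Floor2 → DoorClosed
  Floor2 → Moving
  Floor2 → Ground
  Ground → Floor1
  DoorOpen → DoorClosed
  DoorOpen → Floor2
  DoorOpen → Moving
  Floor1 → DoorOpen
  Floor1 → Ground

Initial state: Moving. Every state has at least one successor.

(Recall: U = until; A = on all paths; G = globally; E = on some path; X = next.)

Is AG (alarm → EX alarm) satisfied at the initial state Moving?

States satisfying alarm → EX alarm: {Moving, DoorClosed, Floor2, Ground, DoorOpen, Floor1}.
States satisfying AG (alarm → EX alarm): {Moving, DoorClosed, Floor2, Ground, DoorOpen, Floor1}.
Every state reachable from Moving satisfies alarm → EX alarm.
Moving ∈ Sat(AG (alarm → EX alarm)).

Satisfied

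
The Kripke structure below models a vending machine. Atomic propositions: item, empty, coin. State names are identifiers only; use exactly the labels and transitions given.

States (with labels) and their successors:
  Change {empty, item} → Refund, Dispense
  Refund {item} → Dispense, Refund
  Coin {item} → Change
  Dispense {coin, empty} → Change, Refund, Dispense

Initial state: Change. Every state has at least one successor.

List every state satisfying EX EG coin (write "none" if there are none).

States satisfying EG coin: {Dispense}.
States satisfying EX EG coin: {Change, Refund, Dispense}.

{Change, Refund, Dispense}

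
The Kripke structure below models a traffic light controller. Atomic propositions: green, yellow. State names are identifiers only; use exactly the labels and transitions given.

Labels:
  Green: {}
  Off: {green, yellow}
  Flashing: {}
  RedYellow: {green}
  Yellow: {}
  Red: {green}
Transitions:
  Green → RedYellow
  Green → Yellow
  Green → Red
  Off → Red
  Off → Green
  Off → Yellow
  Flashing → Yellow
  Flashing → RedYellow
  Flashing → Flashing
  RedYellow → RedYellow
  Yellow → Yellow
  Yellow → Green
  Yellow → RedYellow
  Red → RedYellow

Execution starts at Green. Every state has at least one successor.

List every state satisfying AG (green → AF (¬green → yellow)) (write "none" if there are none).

{Green, Off, Flashing, RedYellow, Yellow, Red}

States satisfying green → AF (¬green → yellow): {Green, Off, Flashing, RedYellow, Yellow, Red}.
States satisfying AG (green → AF (¬green → yellow)): {Green, Off, Flashing, RedYellow, Yellow, Red}.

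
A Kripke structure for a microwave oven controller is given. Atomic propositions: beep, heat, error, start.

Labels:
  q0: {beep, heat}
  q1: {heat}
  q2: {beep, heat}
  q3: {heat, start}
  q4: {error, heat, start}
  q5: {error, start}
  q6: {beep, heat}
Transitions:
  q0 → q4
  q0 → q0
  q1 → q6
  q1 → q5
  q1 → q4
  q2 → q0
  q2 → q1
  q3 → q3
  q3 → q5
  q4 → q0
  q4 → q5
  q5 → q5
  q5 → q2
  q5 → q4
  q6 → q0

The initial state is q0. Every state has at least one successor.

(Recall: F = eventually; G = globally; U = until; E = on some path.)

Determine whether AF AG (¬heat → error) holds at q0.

States satisfying AG (¬heat → error): {q0, q1, q2, q3, q4, q5, q6}.
States satisfying AF AG (¬heat → error): {q0, q1, q2, q3, q4, q5, q6}.
q0 ∈ Sat(AF AG (¬heat → error)).

Satisfied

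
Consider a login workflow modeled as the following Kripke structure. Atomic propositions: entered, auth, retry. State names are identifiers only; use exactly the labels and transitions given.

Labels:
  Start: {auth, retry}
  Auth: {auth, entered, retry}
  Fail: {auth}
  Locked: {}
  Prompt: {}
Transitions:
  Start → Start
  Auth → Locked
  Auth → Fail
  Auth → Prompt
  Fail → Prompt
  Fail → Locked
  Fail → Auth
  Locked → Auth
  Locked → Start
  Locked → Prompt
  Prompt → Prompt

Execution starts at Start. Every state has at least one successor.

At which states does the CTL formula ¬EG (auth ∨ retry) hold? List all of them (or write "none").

States satisfying auth ∨ retry: {Start, Auth, Fail}.
States satisfying EG (auth ∨ retry): {Start, Auth, Fail}.
States satisfying ¬EG (auth ∨ retry): {Locked, Prompt}.

{Locked, Prompt}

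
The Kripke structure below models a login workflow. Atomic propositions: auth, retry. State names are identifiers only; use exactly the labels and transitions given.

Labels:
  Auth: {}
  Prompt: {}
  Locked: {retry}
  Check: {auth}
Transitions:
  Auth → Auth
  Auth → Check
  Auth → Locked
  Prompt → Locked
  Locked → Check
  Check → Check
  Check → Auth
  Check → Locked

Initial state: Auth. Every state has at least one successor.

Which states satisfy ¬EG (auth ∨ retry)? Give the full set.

States satisfying auth ∨ retry: {Locked, Check}.
States satisfying EG (auth ∨ retry): {Locked, Check}.
States satisfying ¬EG (auth ∨ retry): {Auth, Prompt}.

{Auth, Prompt}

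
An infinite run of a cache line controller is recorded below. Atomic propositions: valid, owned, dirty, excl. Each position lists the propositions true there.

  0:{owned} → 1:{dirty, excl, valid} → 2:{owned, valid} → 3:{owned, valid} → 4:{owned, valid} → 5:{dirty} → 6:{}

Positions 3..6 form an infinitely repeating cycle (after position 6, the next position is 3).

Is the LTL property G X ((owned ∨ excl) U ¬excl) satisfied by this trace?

Yes

X ((owned ∨ excl) U ¬excl) holds at every position 0..6, and those are all positions ever visited, so G X ((owned ∨ excl) U ¬excl) holds.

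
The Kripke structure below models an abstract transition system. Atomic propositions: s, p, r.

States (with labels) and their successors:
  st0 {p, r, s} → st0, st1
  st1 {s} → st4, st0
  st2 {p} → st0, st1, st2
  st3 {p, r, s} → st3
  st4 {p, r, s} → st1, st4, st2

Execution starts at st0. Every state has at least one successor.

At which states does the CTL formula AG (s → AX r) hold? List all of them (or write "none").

{st3}

States satisfying s → AX r: {st1, st2, st3}.
States satisfying AG (s → AX r): {st3}.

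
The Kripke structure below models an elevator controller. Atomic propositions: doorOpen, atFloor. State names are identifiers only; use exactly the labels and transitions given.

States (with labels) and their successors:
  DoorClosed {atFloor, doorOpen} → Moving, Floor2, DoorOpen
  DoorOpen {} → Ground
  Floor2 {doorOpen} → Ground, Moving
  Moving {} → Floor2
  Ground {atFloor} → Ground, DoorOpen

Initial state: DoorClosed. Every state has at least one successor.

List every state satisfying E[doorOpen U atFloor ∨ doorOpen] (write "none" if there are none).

{DoorClosed, Floor2, Ground}

States satisfying doorOpen: {DoorClosed, Floor2}.
States satisfying atFloor ∨ doorOpen: {DoorClosed, Floor2, Ground}.
States satisfying E[doorOpen U atFloor ∨ doorOpen]: {DoorClosed, Floor2, Ground}.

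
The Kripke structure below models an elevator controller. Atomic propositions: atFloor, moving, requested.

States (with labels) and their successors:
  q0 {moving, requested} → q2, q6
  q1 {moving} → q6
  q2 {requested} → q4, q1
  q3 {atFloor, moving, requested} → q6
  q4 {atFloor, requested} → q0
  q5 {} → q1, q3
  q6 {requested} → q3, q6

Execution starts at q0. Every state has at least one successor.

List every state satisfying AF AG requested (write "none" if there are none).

States satisfying AG requested: {q3, q6}.
States satisfying AF AG requested: {q1, q3, q5, q6}.

{q1, q3, q5, q6}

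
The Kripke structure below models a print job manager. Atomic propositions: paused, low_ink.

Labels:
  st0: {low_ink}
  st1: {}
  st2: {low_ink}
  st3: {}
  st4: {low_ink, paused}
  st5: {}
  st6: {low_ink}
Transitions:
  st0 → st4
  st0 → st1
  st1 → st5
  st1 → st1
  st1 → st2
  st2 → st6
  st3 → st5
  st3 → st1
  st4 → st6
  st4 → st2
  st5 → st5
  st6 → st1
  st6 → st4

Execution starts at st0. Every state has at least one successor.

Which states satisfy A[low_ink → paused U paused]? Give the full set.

States satisfying low_ink → paused: {st1, st3, st4, st5}.
States satisfying paused: {st4}.
States satisfying A[low_ink → paused U paused]: {st4}.

{st4}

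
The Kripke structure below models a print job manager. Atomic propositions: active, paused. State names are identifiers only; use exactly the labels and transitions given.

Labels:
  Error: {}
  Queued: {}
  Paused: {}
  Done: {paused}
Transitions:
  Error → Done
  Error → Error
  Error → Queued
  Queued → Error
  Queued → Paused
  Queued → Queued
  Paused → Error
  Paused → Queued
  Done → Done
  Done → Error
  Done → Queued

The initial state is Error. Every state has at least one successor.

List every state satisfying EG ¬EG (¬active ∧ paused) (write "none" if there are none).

{Error, Queued, Paused}

States satisfying ¬EG (¬active ∧ paused): {Error, Queued, Paused}.
States satisfying EG ¬EG (¬active ∧ paused): {Error, Queued, Paused}.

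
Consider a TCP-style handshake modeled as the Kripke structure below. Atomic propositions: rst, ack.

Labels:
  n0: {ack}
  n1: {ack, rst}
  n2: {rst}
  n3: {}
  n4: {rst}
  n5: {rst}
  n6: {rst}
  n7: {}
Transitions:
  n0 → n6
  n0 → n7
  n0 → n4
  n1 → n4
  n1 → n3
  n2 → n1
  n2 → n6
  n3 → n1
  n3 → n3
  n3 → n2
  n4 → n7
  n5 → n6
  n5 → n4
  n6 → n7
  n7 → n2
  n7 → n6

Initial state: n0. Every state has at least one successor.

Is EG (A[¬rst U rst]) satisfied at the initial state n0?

Holds

States satisfying A[¬rst U rst]: {n0, n1, n2, n4, n5, n6, n7}.
States satisfying EG (A[¬rst U rst]): {n0, n1, n2, n4, n5, n6, n7}.
n0 ∈ Sat(EG (A[¬rst U rst])).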